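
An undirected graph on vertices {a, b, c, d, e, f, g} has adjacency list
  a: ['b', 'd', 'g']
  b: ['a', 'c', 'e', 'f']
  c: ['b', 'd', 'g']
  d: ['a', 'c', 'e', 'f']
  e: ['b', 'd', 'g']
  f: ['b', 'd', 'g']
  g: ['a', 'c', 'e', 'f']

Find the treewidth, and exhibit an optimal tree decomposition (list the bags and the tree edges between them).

The largest bag has 4 vertices, giving width 3; this decomposition certifies tw(G) ≤ 3. For the lower bound: the 4 vertex sets {d,e}, {c,g}, {b}, {a} are disjoint, each induces a connected subgraph, and every pair is joined by at least one edge of G. Contracting each set to a single vertex therefore yields K_{4} as a minor, and since treewidth is minor-monotone, tw(G) ≥ tw(K_{4}) = 3. Hence tw(G) = 3 exactly.

Treewidth 3.
Bags: B1 = {b, d, e, g}  B2 = {b, c, d, g}  B3 = {a, b, d, g}  B4 = {b, d, f, g}
Tree: B1–B2, B2–B3, B3–B4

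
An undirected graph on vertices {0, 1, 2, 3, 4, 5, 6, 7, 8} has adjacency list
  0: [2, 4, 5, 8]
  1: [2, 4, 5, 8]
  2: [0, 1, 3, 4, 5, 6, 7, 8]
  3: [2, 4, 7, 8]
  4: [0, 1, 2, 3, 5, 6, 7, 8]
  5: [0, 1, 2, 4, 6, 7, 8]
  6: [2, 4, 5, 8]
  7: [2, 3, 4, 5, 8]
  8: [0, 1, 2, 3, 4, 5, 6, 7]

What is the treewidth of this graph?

4

A width-4 tree decomposition is:
Bags: B1 = {2, 4, 5, 7, 8}  B2 = {0, 2, 4, 5, 8}  B3 = {2, 3, 4, 7, 8}  B4 = {1, 2, 4, 5, 8}  B5 = {2, 4, 5, 6, 8}
Tree: B1–B2, B1–B3, B2–B4, B2–B5
The largest bag has 5 vertices, giving width 4; this decomposition certifies tw(G) ≤ 4. On the other hand G contains the 5-clique {2, 3, 4, 7, 8}. A clique must lie in a single bag of any decomposition, so no decomposition can have width below 4. Therefore the treewidth is 4.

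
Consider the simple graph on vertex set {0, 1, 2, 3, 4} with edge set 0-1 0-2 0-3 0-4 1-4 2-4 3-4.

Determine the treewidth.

A width-2 tree decomposition is:
Bags: B1 = {0, 3, 4}  B2 = {0, 2, 4}  B3 = {0, 1, 4}
Tree: B1–B2, B1–B3
Each bag holds 3 vertices, so the decomposition has width 2, which upper-bounds the treewidth. For the lower bound, the 3 vertices {0, 1, 4} are pairwise adjacent, and any tree decomposition puts a clique entirely inside one bag — forcing width ≥ 2. The upper and lower bounds meet at 2, so that is the treewidth.

2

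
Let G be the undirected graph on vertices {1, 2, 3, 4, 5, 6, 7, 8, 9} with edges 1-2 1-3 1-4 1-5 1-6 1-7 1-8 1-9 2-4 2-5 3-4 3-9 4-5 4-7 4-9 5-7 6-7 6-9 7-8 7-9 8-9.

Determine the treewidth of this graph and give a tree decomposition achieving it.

The largest bag has 4 vertices, giving width 3; this decomposition certifies tw(G) ≤ 3. On the other hand G contains the 4-clique {1, 7, 8, 9}. A clique must lie in a single bag of any decomposition, so no decomposition can have width below 3. Therefore the treewidth is 3.

Treewidth 3.
One such decomposition:
Bags: B1 = {1, 4, 7, 9}  B2 = {1, 4, 5, 7}  B3 = {1, 6, 7, 9}  B4 = {1, 7, 8, 9}  B5 = {1, 2, 4, 5}  B6 = {1, 3, 4, 9}
Tree: B1–B2, B1–B3, B3–B4, B2–B5, B1–B6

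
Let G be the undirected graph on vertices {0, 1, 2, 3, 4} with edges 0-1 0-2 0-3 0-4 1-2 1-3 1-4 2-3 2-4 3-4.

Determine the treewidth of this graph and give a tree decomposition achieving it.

With just one bag of size 5, the width is 5 − 1 = 4, so tw(G) ≤ 4. For the lower bound, the 5 vertices {0, 1, 2, 3, 4} are pairwise adjacent, and any tree decomposition puts a clique entirely inside one bag — forcing width ≥ 4. Combining the bounds, tw(G) = 4.

Treewidth 4.
Bags: B1 = {0, 1, 2, 3, 4}
Tree: (single bag)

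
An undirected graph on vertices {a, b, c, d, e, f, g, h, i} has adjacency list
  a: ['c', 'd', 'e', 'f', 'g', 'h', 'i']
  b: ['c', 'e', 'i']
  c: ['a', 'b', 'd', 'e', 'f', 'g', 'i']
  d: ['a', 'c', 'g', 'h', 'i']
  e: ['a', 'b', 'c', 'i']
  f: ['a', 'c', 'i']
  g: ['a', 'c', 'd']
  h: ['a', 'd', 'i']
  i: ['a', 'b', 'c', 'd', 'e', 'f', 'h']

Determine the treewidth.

3

A width-3 tree decomposition is:
Bags: B1 = {a, d, h, i}  B2 = {a, c, d, i}  B3 = {a, c, e, i}  B4 = {a, c, f, i}  B5 = {b, c, e, i}  B6 = {a, c, d, g}
Tree: B1–B2, B2–B3, B2–B4, B3–B5, B2–B6
The largest bag has 4 vertices, giving width 3; this decomposition certifies tw(G) ≤ 3. On the other hand G contains the 4-clique {a, c, d, g}. A clique must lie in a single bag of any decomposition, so no decomposition can have width below 3. Combining the bounds, tw(G) = 3.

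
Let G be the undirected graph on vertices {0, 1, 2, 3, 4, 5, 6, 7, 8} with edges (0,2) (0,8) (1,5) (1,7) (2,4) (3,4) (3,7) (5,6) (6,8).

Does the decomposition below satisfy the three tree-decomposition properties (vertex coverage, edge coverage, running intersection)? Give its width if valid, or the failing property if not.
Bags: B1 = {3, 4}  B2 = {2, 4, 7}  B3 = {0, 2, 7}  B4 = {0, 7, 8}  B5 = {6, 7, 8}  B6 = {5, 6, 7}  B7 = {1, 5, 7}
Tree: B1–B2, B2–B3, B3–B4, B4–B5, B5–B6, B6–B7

A tree decomposition must satisfy three properties: every vertex lies in some bag; for every edge, both endpoints lie together in some bag; and for every vertex, the bags containing it form a connected subtree. Here edge (7,3) lies in no bag, so the decomposition is invalid.

No — edge (7,3) lies in no bag.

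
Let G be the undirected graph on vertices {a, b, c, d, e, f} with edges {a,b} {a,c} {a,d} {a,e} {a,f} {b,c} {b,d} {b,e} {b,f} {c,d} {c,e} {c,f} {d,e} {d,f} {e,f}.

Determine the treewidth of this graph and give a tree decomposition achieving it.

Treewidth 5.
Bags: B1 = {a, b, c, d, e, f}
Tree: (single bag)

With just one bag of size 6, the width is 6 − 1 = 5, so tw(G) ≤ 5. On the other hand G contains the 6-clique {a, b, c, d, e, f}. A clique must lie in a single bag of any decomposition, so no decomposition can have width below 5. Hence tw(G) = 5 exactly.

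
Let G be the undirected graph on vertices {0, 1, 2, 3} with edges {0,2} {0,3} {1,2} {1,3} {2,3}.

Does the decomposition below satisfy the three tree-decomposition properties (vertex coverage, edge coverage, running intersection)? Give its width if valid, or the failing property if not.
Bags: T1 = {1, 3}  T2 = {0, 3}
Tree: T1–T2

A tree decomposition must satisfy three properties: every vertex lies in some bag; for every edge, both endpoints lie together in some bag; and for every vertex, the bags containing it form a connected subtree. Here vertex 2 appears in no bag, so the decomposition is invalid.

No — vertex 2 appears in no bag.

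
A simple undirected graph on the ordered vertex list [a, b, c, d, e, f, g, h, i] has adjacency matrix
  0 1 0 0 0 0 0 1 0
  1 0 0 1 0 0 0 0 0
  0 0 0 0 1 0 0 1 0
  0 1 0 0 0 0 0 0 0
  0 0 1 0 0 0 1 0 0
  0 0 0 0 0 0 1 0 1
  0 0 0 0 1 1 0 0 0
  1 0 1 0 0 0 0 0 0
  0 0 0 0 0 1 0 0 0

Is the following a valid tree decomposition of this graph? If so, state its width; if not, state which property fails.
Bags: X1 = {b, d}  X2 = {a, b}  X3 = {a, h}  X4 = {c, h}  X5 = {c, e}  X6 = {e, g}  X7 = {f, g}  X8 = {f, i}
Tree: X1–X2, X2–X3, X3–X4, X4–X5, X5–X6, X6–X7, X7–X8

Yes; width 1.

Checking the three conditions: (i) the bags cover all of {a, b, c, d, e, f, g, h, i}; (ii) for each edge, some bag contains both endpoints; (iii) the bags containing any fixed vertex form a subtree. All hold, so the decomposition is valid with width 2 − 1 = 1.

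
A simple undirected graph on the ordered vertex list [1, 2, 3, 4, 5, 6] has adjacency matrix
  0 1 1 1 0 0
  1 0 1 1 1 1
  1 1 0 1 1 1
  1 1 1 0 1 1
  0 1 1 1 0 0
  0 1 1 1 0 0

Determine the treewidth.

3

A width-3 tree decomposition is:
Bags: B1 = {1, 2, 3, 4}  B2 = {2, 3, 4, 6}  B3 = {2, 3, 4, 5}
Tree: B1–B2, B2–B3
Each bag holds 4 vertices, so the decomposition has width 3, which upper-bounds the treewidth. On the other hand G contains the 4-clique {1, 2, 3, 4}. A clique must lie in a single bag of any decomposition, so no decomposition can have width below 3. Therefore the treewidth is 3.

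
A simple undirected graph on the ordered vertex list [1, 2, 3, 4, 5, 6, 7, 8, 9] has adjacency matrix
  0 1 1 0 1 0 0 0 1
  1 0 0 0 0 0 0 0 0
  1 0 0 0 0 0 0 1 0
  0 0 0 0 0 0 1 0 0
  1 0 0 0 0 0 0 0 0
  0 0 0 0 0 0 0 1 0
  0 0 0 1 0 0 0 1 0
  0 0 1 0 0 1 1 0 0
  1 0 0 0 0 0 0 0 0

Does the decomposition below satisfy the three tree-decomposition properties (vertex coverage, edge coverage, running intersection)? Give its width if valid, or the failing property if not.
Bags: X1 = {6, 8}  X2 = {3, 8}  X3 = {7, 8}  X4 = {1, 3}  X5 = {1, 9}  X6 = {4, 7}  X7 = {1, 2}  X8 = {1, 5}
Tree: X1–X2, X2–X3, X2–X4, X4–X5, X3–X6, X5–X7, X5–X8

Yes; width 1.

Every vertex of G appears in some bag (union = {1, 2, 3, 4, 5, 6, 7, 8, 9}); every edge is covered by a bag; and for each vertex v the set of bags containing v is connected in the bag tree. The decomposition is therefore valid. The largest bag has 2 vertices, so the width is 1.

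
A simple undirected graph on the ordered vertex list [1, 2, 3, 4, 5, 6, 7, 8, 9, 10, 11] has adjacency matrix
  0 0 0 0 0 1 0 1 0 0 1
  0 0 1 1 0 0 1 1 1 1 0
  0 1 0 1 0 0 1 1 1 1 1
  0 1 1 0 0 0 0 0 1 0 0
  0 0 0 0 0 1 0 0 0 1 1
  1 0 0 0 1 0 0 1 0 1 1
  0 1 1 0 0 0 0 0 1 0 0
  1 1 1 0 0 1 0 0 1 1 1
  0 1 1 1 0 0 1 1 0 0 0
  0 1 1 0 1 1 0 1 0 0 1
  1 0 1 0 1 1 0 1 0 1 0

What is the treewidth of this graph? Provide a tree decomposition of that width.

Treewidth 3.
One such decomposition:
Bags: B1 = {2, 3, 8, 10}  B2 = {3, 8, 10, 11}  B3 = {6, 8, 10, 11}  B4 = {2, 3, 8, 9}  B5 = {1, 6, 8, 11}  B6 = {5, 6, 10, 11}  B7 = {2, 3, 4, 9}  B8 = {2, 3, 7, 9}
Tree: B1–B2, B2–B3, B1–B4, B3–B5, B3–B6, B4–B7, B7–B8

Each bag holds 4 vertices, so the decomposition has width 3, which upper-bounds the treewidth. For the lower bound, the 4 vertices {1, 6, 8, 11} are pairwise adjacent, and any tree decomposition puts a clique entirely inside one bag — forcing width ≥ 3. The upper and lower bounds meet at 3, so that is the treewidth.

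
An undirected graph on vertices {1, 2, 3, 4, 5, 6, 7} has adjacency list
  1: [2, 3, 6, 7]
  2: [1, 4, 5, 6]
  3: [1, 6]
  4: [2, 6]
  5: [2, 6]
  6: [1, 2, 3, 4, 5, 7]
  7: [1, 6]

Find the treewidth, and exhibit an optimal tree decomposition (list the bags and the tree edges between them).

Treewidth 2.
Bags: B1 = {2, 4, 6}  B2 = {1, 2, 6}  B3 = {1, 6, 7}  B4 = {1, 3, 6}  B5 = {2, 5, 6}
Tree: B1–B2, B2–B3, B2–B4, B1–B5

Each bag holds 3 vertices, so the decomposition has width 2, which upper-bounds the treewidth. Conversely, {1, 2, 6} is a clique of size 3, and the vertices of any clique must share a bag in every tree decomposition; so some bag has ≥ 3 vertices and tw(G) ≥ 2. Combining the bounds, tw(G) = 2.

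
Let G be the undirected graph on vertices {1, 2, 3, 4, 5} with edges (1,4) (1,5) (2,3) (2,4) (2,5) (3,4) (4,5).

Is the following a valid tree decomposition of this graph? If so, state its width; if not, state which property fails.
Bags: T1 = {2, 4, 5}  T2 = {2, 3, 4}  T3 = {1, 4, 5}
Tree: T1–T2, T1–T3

Vertex coverage: the bags together contain {1, 2, 3, 4, 5}, the full vertex set. Edge coverage: each edge of G has both endpoints in at least one bag. Running intersection: for every vertex, the bags containing it form a connected subtree. All three properties hold, so this is a valid tree decomposition of width max|bag| − 1 = 2, and hence tw(G) ≤ 2.

Yes; width 2.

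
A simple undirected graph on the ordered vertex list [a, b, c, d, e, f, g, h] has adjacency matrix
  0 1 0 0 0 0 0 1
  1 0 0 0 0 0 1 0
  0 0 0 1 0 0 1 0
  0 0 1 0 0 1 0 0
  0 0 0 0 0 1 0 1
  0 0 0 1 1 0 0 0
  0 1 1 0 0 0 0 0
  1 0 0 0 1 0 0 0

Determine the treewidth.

2

A width-2 tree decomposition is:
Bags: B1 = {e, f, h}  B2 = {d, f, h}  B3 = {c, d, h}  B4 = {c, g, h}  B5 = {b, g, h}  B6 = {a, b, h}
Tree: B1–B2, B2–B3, B3–B4, B4–B5, B5–B6
Each bag holds 3 vertices, so the decomposition has width 2, which upper-bounds the treewidth. The edges h–e–f–d–c–g–b–a–h form a cycle, so G is not a tree and its treewidth is at least 2. Hence tw(G) = 2 exactly.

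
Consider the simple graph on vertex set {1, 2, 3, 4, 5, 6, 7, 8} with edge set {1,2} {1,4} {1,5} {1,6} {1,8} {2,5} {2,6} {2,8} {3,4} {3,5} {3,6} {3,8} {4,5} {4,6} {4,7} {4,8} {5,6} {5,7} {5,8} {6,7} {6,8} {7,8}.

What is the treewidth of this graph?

4

A width-4 tree decomposition is:
Bags: B1 = {4, 5, 6, 7, 8}  B2 = {3, 4, 5, 6, 8}  B3 = {1, 4, 5, 6, 8}  B4 = {1, 2, 5, 6, 8}
Tree: B1–B2, B1–B3, B3–B4
Each bag holds 5 vertices, so the decomposition has width 4, which upper-bounds the treewidth. On the other hand G contains the 5-clique {1, 2, 5, 6, 8}. A clique must lie in a single bag of any decomposition, so no decomposition can have width below 4. The upper and lower bounds meet at 4, so that is the treewidth.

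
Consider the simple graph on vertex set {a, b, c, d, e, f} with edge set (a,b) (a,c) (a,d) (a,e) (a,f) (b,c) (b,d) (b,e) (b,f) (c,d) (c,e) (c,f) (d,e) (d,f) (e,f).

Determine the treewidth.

A width-5 tree decomposition is:
Bags: B1 = {a, b, c, d, e, f}
Tree: (single bag)
With just one bag of size 6, the width is 6 − 1 = 5, so tw(G) ≤ 5. For the lower bound, the 6 vertices {a, b, c, d, e, f} are pairwise adjacent, and any tree decomposition puts a clique entirely inside one bag — forcing width ≥ 5. Therefore the treewidth is 5.

5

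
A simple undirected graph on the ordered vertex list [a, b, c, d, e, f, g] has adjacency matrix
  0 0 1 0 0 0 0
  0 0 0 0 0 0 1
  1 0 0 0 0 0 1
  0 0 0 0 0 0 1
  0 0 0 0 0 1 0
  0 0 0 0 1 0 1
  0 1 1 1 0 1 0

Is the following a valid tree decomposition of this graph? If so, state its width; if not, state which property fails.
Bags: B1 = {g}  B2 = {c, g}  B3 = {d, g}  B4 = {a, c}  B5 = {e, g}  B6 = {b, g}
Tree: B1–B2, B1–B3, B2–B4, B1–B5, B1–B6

No — vertex f appears in no bag.

A tree decomposition must satisfy three properties: every vertex lies in some bag; for every edge, both endpoints lie together in some bag; and for every vertex, the bags containing it form a connected subtree. Here vertex f appears in no bag, so the decomposition is invalid.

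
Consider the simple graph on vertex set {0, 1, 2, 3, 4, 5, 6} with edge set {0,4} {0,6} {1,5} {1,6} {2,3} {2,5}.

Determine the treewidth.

A width-1 tree decomposition is:
Bags: B1 = {0, 4}  B2 = {0, 6}  B3 = {1, 6}  B4 = {1, 5}  B5 = {2, 5}  B6 = {2, 3}
Tree: B1–B2, B2–B3, B3–B4, B4–B5, B5–B6
Every bag has size at most 2, so the width is 2 − 1 = 1 and tw(G) ≤ 1. G has an edge, so its treewidth is at least 1. Combining the bounds, tw(G) = 1.

1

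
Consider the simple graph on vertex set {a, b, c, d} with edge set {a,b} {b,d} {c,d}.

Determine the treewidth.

A width-1 tree decomposition is:
Bags: B1 = {a, b}  B2 = {b, d}  B3 = {c, d}
Tree: B1–B2, B2–B3
The largest bag has 2 vertices, giving width 1; this decomposition certifies tw(G) ≤ 1. Since G has at least one edge (e.g. a–b), it is not an edgeless graph, so tw(G) ≥ 1. Combining the bounds, tw(G) = 1.

1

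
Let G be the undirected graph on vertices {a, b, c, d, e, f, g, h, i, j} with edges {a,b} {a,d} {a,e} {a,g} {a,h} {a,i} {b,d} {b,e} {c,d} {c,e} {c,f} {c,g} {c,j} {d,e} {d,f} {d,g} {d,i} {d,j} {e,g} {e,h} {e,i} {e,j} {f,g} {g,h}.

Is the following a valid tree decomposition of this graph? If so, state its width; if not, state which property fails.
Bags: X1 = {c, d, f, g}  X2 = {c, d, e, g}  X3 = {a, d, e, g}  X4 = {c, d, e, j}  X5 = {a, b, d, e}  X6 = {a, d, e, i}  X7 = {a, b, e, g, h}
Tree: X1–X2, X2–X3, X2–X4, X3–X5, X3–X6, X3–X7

No — bags containing vertex b are not connected in the tree.

A tree decomposition must satisfy three properties: every vertex lies in some bag; for every edge, both endpoints lie together in some bag; and for every vertex, the bags containing it form a connected subtree. Here bags containing vertex b are not connected in the tree, so the decomposition is invalid.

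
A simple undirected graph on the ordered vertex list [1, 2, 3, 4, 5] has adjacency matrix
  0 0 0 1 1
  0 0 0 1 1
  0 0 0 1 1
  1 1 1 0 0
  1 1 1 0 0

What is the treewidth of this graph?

2

A width-2 tree decomposition is:
Bags: B1 = {1, 4, 5}  B2 = {3, 4, 5}  B3 = {2, 4, 5}
Tree: B1–B2, B2–B3
Every bag has size at most 3, so the width is 3 − 1 = 2 and tw(G) ≤ 2. For the lower bound, G contains the cycle 4–1–5–3–4, so G is not a forest; only forests have treewidth ≤ 1, hence tw(G) ≥ 2. Therefore the treewidth is 2.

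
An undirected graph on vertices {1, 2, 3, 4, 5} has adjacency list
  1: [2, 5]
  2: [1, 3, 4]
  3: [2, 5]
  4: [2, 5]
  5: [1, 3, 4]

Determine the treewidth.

2

A width-2 tree decomposition is:
Bags: B1 = {2, 3, 5}  B2 = {2, 4, 5}  B3 = {1, 2, 5}
Tree: B1–B2, B2–B3
Each bag holds 3 vertices, so the decomposition has width 2, which upper-bounds the treewidth. For the lower bound, G contains the cycle 5–3–2–4–5, so G is not a forest; only forests have treewidth ≤ 1, hence tw(G) ≥ 2. The upper and lower bounds meet at 2, so that is the treewidth.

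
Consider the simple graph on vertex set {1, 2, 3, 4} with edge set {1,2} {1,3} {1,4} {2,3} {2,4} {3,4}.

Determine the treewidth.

3

A width-3 tree decomposition is:
Bags: B1 = {1, 2, 3, 4}
Tree: (single bag)
With just one bag of size 4, the width is 4 − 1 = 3, so tw(G) ≤ 3. For the lower bound, the 4 vertices {1, 2, 3, 4} are pairwise adjacent, and any tree decomposition puts a clique entirely inside one bag — forcing width ≥ 3. Therefore the treewidth is 3.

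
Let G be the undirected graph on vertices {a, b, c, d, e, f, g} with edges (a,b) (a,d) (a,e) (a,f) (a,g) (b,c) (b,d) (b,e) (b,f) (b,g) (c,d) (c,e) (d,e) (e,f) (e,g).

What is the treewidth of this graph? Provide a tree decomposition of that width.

The largest bag has 4 vertices, giving width 3; this decomposition certifies tw(G) ≤ 3. Conversely, {b, c, d, e} is a clique of size 4, and the vertices of any clique must share a bag in every tree decomposition; so some bag has ≥ 4 vertices and tw(G) ≥ 3. Combining the bounds, tw(G) = 3.

Treewidth 3.
One optimal decomposition is:
Bags: B1 = {a, b, e, g}  B2 = {a, b, e, f}  B3 = {a, b, d, e}  B4 = {b, c, d, e}
Tree: B1–B2, B1–B3, B3–B4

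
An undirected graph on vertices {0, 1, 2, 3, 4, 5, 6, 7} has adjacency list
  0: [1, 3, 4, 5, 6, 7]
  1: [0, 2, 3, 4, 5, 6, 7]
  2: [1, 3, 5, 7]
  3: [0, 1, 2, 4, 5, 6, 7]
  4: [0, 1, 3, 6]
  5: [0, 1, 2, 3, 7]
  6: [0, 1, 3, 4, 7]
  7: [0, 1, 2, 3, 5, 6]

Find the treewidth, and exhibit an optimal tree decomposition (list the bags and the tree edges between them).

Every bag has size at most 5, so the width is 5 − 1 = 4 and tw(G) ≤ 4. For the lower bound, the 5 vertices {0, 1, 3, 5, 7} are pairwise adjacent, and any tree decomposition puts a clique entirely inside one bag — forcing width ≥ 4. Hence tw(G) = 4 exactly.

Treewidth 4.
One such decomposition:
Bags: B1 = {0, 1, 3, 5, 7}  B2 = {0, 1, 3, 6, 7}  B3 = {1, 2, 3, 5, 7}  B4 = {0, 1, 3, 4, 6}
Tree: B1–B2, B1–B3, B2–B4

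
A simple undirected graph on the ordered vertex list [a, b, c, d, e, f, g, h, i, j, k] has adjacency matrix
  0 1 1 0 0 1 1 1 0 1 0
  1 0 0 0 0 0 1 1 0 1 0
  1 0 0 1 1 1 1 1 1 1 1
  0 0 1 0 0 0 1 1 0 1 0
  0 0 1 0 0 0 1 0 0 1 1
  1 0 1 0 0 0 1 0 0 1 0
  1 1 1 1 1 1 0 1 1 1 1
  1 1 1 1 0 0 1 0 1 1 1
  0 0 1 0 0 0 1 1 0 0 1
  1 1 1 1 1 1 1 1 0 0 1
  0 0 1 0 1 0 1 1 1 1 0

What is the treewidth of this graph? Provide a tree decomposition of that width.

Treewidth 4.
Bags: B1 = {a, c, f, g, j}  B2 = {a, c, g, h, j}  B3 = {c, g, h, j, k}  B4 = {c, e, g, j, k}  B5 = {c, g, h, i, k}  B6 = {c, d, g, h, j}  B7 = {a, b, g, h, j}
Tree: B1–B2, B2–B3, B3–B4, B3–B5, B2–B6, B2–B7

Every bag has size at most 5, so the width is 5 − 1 = 4 and tw(G) ≤ 4. For the lower bound, the 5 vertices {c, e, g, j, k} are pairwise adjacent, and any tree decomposition puts a clique entirely inside one bag — forcing width ≥ 4. The upper and lower bounds meet at 4, so that is the treewidth.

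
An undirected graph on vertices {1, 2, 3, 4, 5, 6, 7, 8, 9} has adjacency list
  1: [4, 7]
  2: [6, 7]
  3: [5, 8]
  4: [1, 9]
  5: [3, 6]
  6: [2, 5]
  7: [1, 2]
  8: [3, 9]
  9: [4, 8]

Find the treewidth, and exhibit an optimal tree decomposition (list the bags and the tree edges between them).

Treewidth 2.
One such decomposition:
Bags: B1 = {1, 4, 7}  B2 = {4, 7, 9}  B3 = {7, 8, 9}  B4 = {3, 7, 8}  B5 = {3, 5, 7}  B6 = {5, 6, 7}  B7 = {2, 6, 7}
Tree: B1–B2, B2–B3, B3–B4, B4–B5, B5–B6, B6–B7

Each bag holds 3 vertices, so the decomposition has width 2, which upper-bounds the treewidth. For the lower bound, G contains the cycle 7–1–4–9–8–3–5–6–2–7, so G is not a forest; only forests have treewidth ≤ 1, hence tw(G) ≥ 2. Therefore the treewidth is 2.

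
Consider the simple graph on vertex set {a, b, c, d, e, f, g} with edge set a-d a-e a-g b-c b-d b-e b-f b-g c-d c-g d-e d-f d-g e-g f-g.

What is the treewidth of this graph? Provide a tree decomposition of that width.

Treewidth 3.
One optimal decomposition is:
Bags: B1 = {b, c, d, g}  B2 = {b, d, e, g}  B3 = {b, d, f, g}  B4 = {a, d, e, g}
Tree: B1–B2, B2–B3, B2–B4

The largest bag has 4 vertices, giving width 3; this decomposition certifies tw(G) ≤ 3. On the other hand G contains the 4-clique {a, d, e, g}. A clique must lie in a single bag of any decomposition, so no decomposition can have width below 3. Hence tw(G) = 3 exactly.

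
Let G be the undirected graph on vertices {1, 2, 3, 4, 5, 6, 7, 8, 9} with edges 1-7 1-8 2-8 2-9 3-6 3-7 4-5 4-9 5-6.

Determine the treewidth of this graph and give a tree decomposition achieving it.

Each bag holds 3 vertices, so the decomposition has width 2, which upper-bounds the treewidth. The edges 2–8–1–7–3–6–5–4–9–2 form a cycle, so G is not a tree and its treewidth is at least 2. Combining the bounds, tw(G) = 2.

Treewidth 2.
One such decomposition:
Bags: B1 = {1, 2, 8}  B2 = {1, 2, 7}  B3 = {2, 3, 7}  B4 = {2, 3, 6}  B5 = {2, 5, 6}  B6 = {2, 4, 5}  B7 = {2, 4, 9}
Tree: B1–B2, B2–B3, B3–B4, B4–B5, B5–B6, B6–B7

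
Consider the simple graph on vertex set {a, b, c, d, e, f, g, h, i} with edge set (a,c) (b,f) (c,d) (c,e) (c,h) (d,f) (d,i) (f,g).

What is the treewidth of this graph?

A width-1 tree decomposition is:
Bags: B1 = {d, f}  B2 = {f, g}  B3 = {c, d}  B4 = {c, h}  B5 = {c, e}  B6 = {d, i}  B7 = {b, f}  B8 = {a, c}
Tree: B1–B2, B1–B3, B3–B4, B4–B5, B3–B6, B2–B7, B5–B8
The largest bag has 2 vertices, giving width 1; this decomposition certifies tw(G) ≤ 1. G has an edge, so its treewidth is at least 1. Hence tw(G) = 1 exactly.

1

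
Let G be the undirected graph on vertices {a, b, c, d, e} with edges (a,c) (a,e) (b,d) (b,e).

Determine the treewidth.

1

A width-1 tree decomposition is:
Bags: B1 = {a, c}  B2 = {a, e}  B3 = {b, e}  B4 = {b, d}
Tree: B1–B2, B2–B3, B3–B4
Each bag holds 2 vertices, so the decomposition has width 1, which upper-bounds the treewidth. Any graph with an edge has treewidth ≥ 1, and G has the edge a–c. Combining the bounds, tw(G) = 1.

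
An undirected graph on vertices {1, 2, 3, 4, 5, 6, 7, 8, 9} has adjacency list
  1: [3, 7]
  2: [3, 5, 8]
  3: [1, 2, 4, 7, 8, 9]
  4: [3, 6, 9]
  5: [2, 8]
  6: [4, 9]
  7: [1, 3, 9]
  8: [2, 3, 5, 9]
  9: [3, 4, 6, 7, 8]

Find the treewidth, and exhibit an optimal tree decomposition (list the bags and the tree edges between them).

Treewidth 2.
One such decomposition:
Bags: B1 = {2, 3, 8}  B2 = {3, 8, 9}  B3 = {3, 4, 9}  B4 = {4, 6, 9}  B5 = {2, 5, 8}  B6 = {3, 7, 9}  B7 = {1, 3, 7}
Tree: B1–B2, B2–B3, B3–B4, B1–B5, B2–B6, B6–B7

The largest bag has 3 vertices, giving width 2; this decomposition certifies tw(G) ≤ 2. Conversely, {1, 3, 7} is a clique of size 3, and the vertices of any clique must share a bag in every tree decomposition; so some bag has ≥ 3 vertices and tw(G) ≥ 2. The upper and lower bounds meet at 2, so that is the treewidth.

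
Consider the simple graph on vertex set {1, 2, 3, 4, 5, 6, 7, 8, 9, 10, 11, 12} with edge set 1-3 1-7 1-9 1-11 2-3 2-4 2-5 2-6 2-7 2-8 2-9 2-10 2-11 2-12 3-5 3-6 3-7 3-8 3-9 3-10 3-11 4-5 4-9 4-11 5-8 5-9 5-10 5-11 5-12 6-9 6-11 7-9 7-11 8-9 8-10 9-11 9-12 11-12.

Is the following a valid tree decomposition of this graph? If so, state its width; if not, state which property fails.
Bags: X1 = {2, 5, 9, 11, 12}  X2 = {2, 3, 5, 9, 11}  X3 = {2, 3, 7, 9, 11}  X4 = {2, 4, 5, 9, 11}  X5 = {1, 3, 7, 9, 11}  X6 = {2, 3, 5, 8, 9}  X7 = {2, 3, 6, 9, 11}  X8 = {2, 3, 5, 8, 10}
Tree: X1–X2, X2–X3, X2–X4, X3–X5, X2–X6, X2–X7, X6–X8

Vertex coverage: the bags together contain {1, 2, 3, 4, 5, 6, 7, 8, 9, 10, 11, 12}, the full vertex set. Edge coverage: each edge of G has both endpoints in at least one bag. Running intersection: for every vertex, the bags containing it form a connected subtree. All three properties hold, so this is a valid tree decomposition of width max|bag| − 1 = 4, and hence tw(G) ≤ 4.

Yes; width 4.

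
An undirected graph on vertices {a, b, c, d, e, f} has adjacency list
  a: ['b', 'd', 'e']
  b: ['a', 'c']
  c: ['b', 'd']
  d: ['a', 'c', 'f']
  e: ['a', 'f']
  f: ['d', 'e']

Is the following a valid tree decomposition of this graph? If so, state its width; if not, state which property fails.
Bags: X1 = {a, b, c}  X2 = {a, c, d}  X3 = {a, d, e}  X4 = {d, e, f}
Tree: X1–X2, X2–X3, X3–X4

Checking the three conditions: (i) the bags cover all of {a, b, c, d, e, f}; (ii) for each edge, some bag contains both endpoints; (iii) the bags containing any fixed vertex form a subtree. All hold, so the decomposition is valid with width 3 − 1 = 2.

Yes; width 2.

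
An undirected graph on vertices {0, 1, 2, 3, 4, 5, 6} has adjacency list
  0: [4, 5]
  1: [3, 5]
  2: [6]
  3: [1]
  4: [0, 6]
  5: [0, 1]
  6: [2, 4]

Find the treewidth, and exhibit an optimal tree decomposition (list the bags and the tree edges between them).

Treewidth 1.
Bags: B1 = {2, 6}  B2 = {4, 6}  B3 = {0, 4}  B4 = {0, 5}  B5 = {1, 5}  B6 = {1, 3}
Tree: B1–B2, B2–B3, B3–B4, B4–B5, B5–B6

Each bag holds 2 vertices, so the decomposition has width 1, which upper-bounds the treewidth. Any graph with an edge has treewidth ≥ 1, and G has the edge 2–6. The upper and lower bounds meet at 1, so that is the treewidth.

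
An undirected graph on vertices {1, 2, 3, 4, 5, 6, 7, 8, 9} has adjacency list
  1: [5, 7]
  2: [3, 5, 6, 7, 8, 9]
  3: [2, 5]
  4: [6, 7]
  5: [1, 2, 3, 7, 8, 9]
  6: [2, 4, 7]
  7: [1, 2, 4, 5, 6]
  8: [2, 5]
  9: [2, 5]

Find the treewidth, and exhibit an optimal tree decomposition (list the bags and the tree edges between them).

Each bag holds 3 vertices, so the decomposition has width 2, which upper-bounds the treewidth. For the lower bound, the 3 vertices {1, 5, 7} are pairwise adjacent, and any tree decomposition puts a clique entirely inside one bag — forcing width ≥ 2. The upper and lower bounds meet at 2, so that is the treewidth.

Treewidth 2.
One such decomposition:
Bags: B1 = {2, 5, 7}  B2 = {2, 6, 7}  B3 = {2, 3, 5}  B4 = {4, 6, 7}  B5 = {1, 5, 7}  B6 = {2, 5, 8}  B7 = {2, 5, 9}
Tree: B1–B2, B1–B3, B2–B4, B1–B5, B1–B6, B3–B7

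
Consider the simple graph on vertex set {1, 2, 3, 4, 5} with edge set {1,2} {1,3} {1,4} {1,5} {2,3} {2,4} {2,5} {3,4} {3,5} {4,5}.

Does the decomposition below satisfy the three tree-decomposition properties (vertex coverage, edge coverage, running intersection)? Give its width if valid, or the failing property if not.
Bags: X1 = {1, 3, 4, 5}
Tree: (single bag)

A tree decomposition must satisfy three properties: every vertex lies in some bag; for every edge, both endpoints lie together in some bag; and for every vertex, the bags containing it form a connected subtree. Here vertex 2 appears in no bag, so the decomposition is invalid.

No — vertex 2 appears in no bag.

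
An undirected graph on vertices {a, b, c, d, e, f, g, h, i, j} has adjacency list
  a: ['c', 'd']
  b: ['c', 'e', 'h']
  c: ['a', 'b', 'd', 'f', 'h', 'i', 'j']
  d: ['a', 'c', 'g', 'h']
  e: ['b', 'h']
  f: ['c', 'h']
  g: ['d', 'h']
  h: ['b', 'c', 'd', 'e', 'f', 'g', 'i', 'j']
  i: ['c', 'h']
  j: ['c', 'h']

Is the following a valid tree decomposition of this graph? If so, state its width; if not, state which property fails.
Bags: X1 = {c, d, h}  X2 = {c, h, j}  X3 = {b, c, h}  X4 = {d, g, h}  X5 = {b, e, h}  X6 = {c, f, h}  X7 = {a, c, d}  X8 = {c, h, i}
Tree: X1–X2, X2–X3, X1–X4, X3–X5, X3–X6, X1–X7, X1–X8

Yes; width 2.

Vertex coverage: the bags together contain {a, b, c, d, e, f, g, h, i, j}, the full vertex set. Edge coverage: each edge of G has both endpoints in at least one bag. Running intersection: for every vertex, the bags containing it form a connected subtree. All three properties hold, so this is a valid tree decomposition of width max|bag| − 1 = 2, and hence tw(G) ≤ 2.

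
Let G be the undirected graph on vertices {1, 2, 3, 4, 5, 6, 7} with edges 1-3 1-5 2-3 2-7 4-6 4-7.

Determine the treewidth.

1

A width-1 tree decomposition is:
Bags: B1 = {1, 5}  B2 = {1, 3}  B3 = {2, 3}  B4 = {2, 7}  B5 = {4, 7}  B6 = {4, 6}
Tree: B1–B2, B2–B3, B3–B4, B4–B5, B5–B6
The largest bag has 2 vertices, giving width 1; this decomposition certifies tw(G) ≤ 1. Any graph with an edge has treewidth ≥ 1, and G has the edge 5–1. Therefore the treewidth is 1.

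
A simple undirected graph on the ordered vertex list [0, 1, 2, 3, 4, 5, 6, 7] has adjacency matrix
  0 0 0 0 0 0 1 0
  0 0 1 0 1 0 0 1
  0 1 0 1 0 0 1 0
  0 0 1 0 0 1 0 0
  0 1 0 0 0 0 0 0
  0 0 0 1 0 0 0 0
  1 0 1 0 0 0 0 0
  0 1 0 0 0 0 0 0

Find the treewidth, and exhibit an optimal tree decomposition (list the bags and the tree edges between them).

Treewidth 1.
One such decomposition:
Bags: B1 = {2, 6}  B2 = {2, 3}  B3 = {1, 2}  B4 = {0, 6}  B5 = {1, 4}  B6 = {1, 7}  B7 = {3, 5}
Tree: B1–B2, B2–B3, B1–B4, B3–B5, B3–B6, B2–B7

The largest bag has 2 vertices, giving width 1; this decomposition certifies tw(G) ≤ 1. Any graph with an edge has treewidth ≥ 1, and G has the edge 2–6. Therefore the treewidth is 1.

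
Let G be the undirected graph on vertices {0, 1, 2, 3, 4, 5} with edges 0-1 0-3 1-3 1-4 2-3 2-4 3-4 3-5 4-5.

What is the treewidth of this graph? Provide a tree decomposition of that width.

Each bag holds 3 vertices, so the decomposition has width 2, which upper-bounds the treewidth. On the other hand G contains the 3-clique {0, 1, 3}. A clique must lie in a single bag of any decomposition, so no decomposition can have width below 2. Hence tw(G) = 2 exactly.

Treewidth 2.
Bags: B1 = {3, 4, 5}  B2 = {1, 3, 4}  B3 = {0, 1, 3}  B4 = {2, 3, 4}
Tree: B1–B2, B2–B3, B2–B4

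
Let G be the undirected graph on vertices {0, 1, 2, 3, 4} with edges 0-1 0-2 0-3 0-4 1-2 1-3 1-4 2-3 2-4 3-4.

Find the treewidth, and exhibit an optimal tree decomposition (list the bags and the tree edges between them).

With just one bag of size 5, the width is 5 − 1 = 4, so tw(G) ≤ 4. Conversely, {0, 1, 2, 3, 4} is a clique of size 5, and the vertices of any clique must share a bag in every tree decomposition; so some bag has ≥ 5 vertices and tw(G) ≥ 4. Therefore the treewidth is 4.

Treewidth 4.
One optimal decomposition is:
Bags: B1 = {0, 1, 2, 3, 4}
Tree: (single bag)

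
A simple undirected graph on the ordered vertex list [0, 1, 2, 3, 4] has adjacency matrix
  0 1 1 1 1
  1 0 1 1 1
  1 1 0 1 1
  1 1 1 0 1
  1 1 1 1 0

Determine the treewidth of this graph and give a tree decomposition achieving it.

Treewidth 4.
One such decomposition:
Bags: B1 = {0, 1, 2, 3, 4}
Tree: (single bag)

With just one bag of size 5, the width is 5 − 1 = 4, so tw(G) ≤ 4. For the lower bound, the 5 vertices {0, 1, 2, 3, 4} are pairwise adjacent, and any tree decomposition puts a clique entirely inside one bag — forcing width ≥ 4. Therefore the treewidth is 4.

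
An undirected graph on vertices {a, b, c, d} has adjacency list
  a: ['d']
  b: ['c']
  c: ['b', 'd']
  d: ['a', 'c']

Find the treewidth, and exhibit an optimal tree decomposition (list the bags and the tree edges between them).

Treewidth 1.
One optimal decomposition is:
Bags: B1 = {a, d}  B2 = {c, d}  B3 = {b, c}
Tree: B1–B2, B2–B3

Every bag has size at most 2, so the width is 2 − 1 = 1 and tw(G) ≤ 1. Any graph with an edge has treewidth ≥ 1, and G has the edge a–d. Hence tw(G) = 1 exactly.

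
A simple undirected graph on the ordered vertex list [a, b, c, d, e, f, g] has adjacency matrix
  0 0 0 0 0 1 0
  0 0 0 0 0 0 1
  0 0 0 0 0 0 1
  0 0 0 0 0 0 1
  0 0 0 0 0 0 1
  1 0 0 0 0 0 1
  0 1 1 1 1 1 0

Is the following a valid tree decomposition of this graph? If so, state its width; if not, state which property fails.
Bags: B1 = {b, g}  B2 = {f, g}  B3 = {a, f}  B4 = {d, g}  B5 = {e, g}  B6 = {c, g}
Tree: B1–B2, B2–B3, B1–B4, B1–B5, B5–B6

Checking the three conditions: (i) the bags cover all of {a, b, c, d, e, f, g}; (ii) for each edge, some bag contains both endpoints; (iii) the bags containing any fixed vertex form a subtree. All hold, so the decomposition is valid with width 2 − 1 = 1.

Yes; width 1.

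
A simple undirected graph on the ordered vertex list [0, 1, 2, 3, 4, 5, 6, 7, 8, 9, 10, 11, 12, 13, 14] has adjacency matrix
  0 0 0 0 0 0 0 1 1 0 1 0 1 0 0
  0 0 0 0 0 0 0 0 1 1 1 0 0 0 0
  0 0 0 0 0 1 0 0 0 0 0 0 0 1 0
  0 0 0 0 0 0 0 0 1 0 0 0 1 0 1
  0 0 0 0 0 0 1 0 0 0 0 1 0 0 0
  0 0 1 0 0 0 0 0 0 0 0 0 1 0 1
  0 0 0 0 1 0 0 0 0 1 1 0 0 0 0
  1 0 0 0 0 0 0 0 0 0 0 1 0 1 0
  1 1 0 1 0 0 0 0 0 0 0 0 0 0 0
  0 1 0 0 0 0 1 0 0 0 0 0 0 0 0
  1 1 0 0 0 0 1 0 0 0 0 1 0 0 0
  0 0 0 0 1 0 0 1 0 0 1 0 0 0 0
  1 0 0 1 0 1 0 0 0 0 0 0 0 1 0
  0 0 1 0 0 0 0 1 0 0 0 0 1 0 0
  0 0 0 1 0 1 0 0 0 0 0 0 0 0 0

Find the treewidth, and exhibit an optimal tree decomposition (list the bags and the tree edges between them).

Each bag holds 4 vertices, so the decomposition has width 3, which upper-bounds the treewidth. For the lower bound: the 4 vertex sets {4,6,9}, {11}, {10}, {0,1,7,8} are disjoint, each induces a connected subgraph, and every pair is joined by at least one edge of G. Contracting each set to a single vertex therefore yields K_{4} as a minor, and since treewidth is minor-monotone, tw(G) ≥ tw(K_{4}) = 3. Hence tw(G) = 3 exactly.

Treewidth 3.
One optimal decomposition is:
Bags: B1 = {4, 6, 9, 11}  B2 = {6, 9, 10, 11}  B3 = {1, 9, 10, 11}  B4 = {1, 7, 10, 11}  B5 = {0, 1, 7, 10}  B6 = {0, 1, 7, 8}  B7 = {0, 7, 8, 13}  B8 = {0, 8, 12, 13}  B9 = {3, 8, 12, 13}  B10 = {2, 3, 12, 13}  B11 = {2, 3, 5, 12}  B12 = {2, 3, 5, 14}
Tree: B1–B2, B2–B3, B3–B4, B4–B5, B5–B6, B6–B7, B7–B8, B8–B9, B9–B10, B10–B11, B11–B12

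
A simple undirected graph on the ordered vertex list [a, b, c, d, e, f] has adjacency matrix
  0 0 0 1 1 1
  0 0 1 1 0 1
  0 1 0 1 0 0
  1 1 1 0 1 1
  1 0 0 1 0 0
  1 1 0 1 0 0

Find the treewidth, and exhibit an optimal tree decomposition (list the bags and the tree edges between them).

Treewidth 2.
Bags: B1 = {b, d, f}  B2 = {a, d, f}  B3 = {a, d, e}  B4 = {b, c, d}
Tree: B1–B2, B2–B3, B1–B4

Every bag has size at most 3, so the width is 3 − 1 = 2 and tw(G) ≤ 2. Conversely, {a, d, e} is a clique of size 3, and the vertices of any clique must share a bag in every tree decomposition; so some bag has ≥ 3 vertices and tw(G) ≥ 2. Therefore the treewidth is 2.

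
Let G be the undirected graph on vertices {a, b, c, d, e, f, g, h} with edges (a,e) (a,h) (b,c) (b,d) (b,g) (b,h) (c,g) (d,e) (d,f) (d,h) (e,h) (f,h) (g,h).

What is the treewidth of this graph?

A width-2 tree decomposition is:
Bags: B1 = {b, g, h}  B2 = {b, d, h}  B3 = {b, c, g}  B4 = {d, f, h}  B5 = {d, e, h}  B6 = {a, e, h}
Tree: B1–B2, B1–B3, B2–B4, B4–B5, B5–B6
Each bag holds 3 vertices, so the decomposition has width 2, which upper-bounds the treewidth. On the other hand G contains the 3-clique {d, e, h}. A clique must lie in a single bag of any decomposition, so no decomposition can have width below 2. Combining the bounds, tw(G) = 2.

2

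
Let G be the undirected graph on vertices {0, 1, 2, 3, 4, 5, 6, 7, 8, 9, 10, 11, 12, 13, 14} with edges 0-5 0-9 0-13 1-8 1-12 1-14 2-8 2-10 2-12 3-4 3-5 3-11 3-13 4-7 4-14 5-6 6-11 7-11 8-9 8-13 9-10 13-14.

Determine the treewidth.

3

A width-3 tree decomposition is:
Bags: B1 = {5, 6, 7, 11}  B2 = {3, 5, 7, 11}  B3 = {3, 4, 5, 7}  B4 = {0, 3, 4, 5}  B5 = {0, 3, 4, 13}  B6 = {0, 4, 13, 14}  B7 = {0, 9, 13, 14}  B8 = {8, 9, 13, 14}  B9 = {1, 8, 9, 14}  B10 = {1, 8, 9, 10}  B11 = {1, 2, 8, 10}  B12 = {1, 2, 10, 12}
Tree: B1–B2, B2–B3, B3–B4, B4–B5, B5–B6, B6–B7, B7–B8, B8–B9, B9–B10, B10–B11, B11–B12
Each bag holds 4 vertices, so the decomposition has width 3, which upper-bounds the treewidth. For the lower bound: the 4 vertex sets {6,7,11}, {5}, {3}, {0,4,13,14} are disjoint, each induces a connected subgraph, and every pair is joined by at least one edge of G. Contracting each set to a single vertex therefore yields K_{4} as a minor, and since treewidth is minor-monotone, tw(G) ≥ tw(K_{4}) = 3. The upper and lower bounds meet at 3, so that is the treewidth.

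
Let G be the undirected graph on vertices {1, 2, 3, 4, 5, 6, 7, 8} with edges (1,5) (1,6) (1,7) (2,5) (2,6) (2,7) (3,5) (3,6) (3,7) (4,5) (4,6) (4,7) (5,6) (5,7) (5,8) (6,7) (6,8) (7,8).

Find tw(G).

3

A width-3 tree decomposition is:
Bags: B1 = {4, 5, 6, 7}  B2 = {5, 6, 7, 8}  B3 = {2, 5, 6, 7}  B4 = {1, 5, 6, 7}  B5 = {3, 5, 6, 7}
Tree: B1–B2, B2–B3, B1–B4, B1–B5
Every bag has size at most 4, so the width is 4 − 1 = 3 and tw(G) ≤ 3. Conversely, {1, 5, 6, 7} is a clique of size 4, and the vertices of any clique must share a bag in every tree decomposition; so some bag has ≥ 4 vertices and tw(G) ≥ 3. Hence tw(G) = 3 exactly.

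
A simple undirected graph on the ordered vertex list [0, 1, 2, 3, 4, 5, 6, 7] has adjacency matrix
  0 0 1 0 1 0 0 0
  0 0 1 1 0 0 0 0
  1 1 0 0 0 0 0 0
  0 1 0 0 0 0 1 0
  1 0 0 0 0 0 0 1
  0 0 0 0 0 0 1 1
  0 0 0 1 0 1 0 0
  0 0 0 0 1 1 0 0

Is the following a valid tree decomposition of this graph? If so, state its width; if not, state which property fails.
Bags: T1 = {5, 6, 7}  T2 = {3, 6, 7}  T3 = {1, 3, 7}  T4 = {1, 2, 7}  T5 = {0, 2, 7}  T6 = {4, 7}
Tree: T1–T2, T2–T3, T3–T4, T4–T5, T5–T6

No — edge (0,4) lies in no bag.

A tree decomposition must satisfy three properties: every vertex lies in some bag; for every edge, both endpoints lie together in some bag; and for every vertex, the bags containing it form a connected subtree. Here edge (0,4) lies in no bag, so the decomposition is invalid.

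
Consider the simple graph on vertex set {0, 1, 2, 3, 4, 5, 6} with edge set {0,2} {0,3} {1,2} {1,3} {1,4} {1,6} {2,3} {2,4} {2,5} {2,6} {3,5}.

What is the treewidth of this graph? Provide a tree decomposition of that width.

Treewidth 2.
One optimal decomposition is:
Bags: B1 = {1, 2, 3}  B2 = {2, 3, 5}  B3 = {1, 2, 6}  B4 = {1, 2, 4}  B5 = {0, 2, 3}
Tree: B1–B2, B1–B3, B1–B4, B1–B5

Each bag holds 3 vertices, so the decomposition has width 2, which upper-bounds the treewidth. Conversely, {0, 2, 3} is a clique of size 3, and the vertices of any clique must share a bag in every tree decomposition; so some bag has ≥ 3 vertices and tw(G) ≥ 2. Combining the bounds, tw(G) = 2.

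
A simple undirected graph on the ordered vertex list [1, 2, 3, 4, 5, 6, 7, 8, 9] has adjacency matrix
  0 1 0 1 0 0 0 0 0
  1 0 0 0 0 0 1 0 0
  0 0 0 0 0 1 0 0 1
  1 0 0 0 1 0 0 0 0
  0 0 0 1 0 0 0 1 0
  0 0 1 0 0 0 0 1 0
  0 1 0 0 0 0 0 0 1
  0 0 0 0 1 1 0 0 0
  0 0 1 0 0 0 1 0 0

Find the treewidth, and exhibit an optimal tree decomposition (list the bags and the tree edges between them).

The largest bag has 3 vertices, giving width 2; this decomposition certifies tw(G) ≤ 2. The edges 1–4–5–8–6–3–9–7–2–1 form a cycle, so G is not a tree and its treewidth is at least 2. Therefore the treewidth is 2.

Treewidth 2.
One such decomposition:
Bags: B1 = {1, 4, 5}  B2 = {1, 5, 8}  B3 = {1, 6, 8}  B4 = {1, 3, 6}  B5 = {1, 3, 9}  B6 = {1, 7, 9}  B7 = {1, 2, 7}
Tree: B1–B2, B2–B3, B3–B4, B4–B5, B5–B6, B6–B7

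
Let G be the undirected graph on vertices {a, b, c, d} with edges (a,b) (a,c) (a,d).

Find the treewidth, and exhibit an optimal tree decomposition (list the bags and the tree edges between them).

Every bag has size at most 2, so the width is 2 − 1 = 1 and tw(G) ≤ 1. Since G has at least one edge (e.g. d–a), it is not an edgeless graph, so tw(G) ≥ 1. Hence tw(G) = 1 exactly.

Treewidth 1.
One such decomposition:
Bags: B1 = {a, d}  B2 = {a, c}  B3 = {a, b}
Tree: B1–B2, B1–B3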